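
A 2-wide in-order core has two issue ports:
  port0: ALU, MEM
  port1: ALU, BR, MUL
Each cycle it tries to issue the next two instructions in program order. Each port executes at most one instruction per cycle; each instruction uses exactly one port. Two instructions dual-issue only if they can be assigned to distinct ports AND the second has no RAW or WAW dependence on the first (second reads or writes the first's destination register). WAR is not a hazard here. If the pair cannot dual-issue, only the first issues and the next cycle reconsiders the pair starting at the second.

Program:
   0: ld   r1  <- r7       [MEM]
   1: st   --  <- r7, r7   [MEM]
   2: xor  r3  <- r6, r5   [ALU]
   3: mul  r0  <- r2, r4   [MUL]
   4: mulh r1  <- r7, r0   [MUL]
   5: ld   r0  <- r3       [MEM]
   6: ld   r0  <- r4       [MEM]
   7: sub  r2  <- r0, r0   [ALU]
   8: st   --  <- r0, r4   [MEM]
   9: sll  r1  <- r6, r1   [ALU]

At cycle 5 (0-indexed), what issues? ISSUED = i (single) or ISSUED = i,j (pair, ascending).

  cy0 -> i0 (ld) no-port MEM/MEM
  cy1 -> i1&i2 (st xor) pair
  cy2 -> i3 (mul) no-port MUL/MUL
  cy3 -> i4&i5 (mulh ld) pair
  cy4 -> i6 (ld) RAW r0
  cy5 -> i7&i8 (sub st) pair
  cy6 -> i9 (sll) tail

ISSUED = 7,8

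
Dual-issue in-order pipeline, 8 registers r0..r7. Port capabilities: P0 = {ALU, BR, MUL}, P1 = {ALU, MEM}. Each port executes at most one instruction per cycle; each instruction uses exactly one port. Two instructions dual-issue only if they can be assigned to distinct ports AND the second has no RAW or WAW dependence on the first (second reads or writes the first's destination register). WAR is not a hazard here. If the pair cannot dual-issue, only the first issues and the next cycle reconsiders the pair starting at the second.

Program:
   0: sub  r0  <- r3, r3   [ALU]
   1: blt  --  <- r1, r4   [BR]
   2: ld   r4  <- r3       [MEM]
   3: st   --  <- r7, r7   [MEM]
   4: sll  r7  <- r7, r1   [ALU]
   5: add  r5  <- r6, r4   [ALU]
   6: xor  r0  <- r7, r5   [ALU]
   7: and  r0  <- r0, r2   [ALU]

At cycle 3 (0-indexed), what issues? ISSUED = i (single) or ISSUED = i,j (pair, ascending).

c0: i0+i1 sub;blt  2-wide
c1: i2 ld  no-port MEM/MEM
c2: i3+i4 st;sll  2-wide
c3: i5 add  RAW r5
c4: i6 xor  RAW+WAW r0
c5: i7 and  tail

ISSUED = 5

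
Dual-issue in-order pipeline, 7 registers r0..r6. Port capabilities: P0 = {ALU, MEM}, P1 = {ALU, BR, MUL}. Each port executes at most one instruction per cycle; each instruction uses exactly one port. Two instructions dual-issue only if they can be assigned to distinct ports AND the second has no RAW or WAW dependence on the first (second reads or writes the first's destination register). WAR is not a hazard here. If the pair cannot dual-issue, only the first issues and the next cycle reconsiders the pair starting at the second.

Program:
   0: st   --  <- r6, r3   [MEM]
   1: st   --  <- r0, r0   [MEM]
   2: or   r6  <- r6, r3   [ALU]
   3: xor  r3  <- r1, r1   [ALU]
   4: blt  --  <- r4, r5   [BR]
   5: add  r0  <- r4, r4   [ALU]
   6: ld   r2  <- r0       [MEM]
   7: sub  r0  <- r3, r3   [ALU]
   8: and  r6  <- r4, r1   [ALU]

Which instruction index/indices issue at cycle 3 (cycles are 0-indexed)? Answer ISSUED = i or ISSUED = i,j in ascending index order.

ISSUED = 5

c0: i0 st.MEM  no-port MEM/MEM
c1: i1,i2 st.MEM or.ALU  dual
c2: i3,i4 xor.ALU blt.BR  dual
c3: i5 add.ALU  RAW r0
c4: i6,i7 ld.MEM sub.ALU  dual
c5: i8 and.ALU  tail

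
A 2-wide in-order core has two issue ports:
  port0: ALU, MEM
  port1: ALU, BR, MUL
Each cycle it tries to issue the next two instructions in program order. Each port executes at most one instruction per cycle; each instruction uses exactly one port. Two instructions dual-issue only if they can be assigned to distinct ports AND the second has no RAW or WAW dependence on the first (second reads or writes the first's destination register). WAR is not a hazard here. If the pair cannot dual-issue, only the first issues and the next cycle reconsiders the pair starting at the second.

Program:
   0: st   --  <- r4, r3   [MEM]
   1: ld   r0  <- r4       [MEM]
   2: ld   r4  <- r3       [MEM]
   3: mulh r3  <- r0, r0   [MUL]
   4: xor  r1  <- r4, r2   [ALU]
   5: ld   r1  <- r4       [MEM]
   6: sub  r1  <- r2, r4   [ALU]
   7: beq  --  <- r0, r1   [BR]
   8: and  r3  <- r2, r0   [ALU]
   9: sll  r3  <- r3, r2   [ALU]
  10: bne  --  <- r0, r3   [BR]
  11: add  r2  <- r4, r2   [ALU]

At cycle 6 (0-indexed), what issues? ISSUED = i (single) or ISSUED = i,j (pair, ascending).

ISSUED = 7,8

t=0 i0:st ; no-port MEM/MEM
t=1 i1:ld ; no-port MEM/MEM
t=2 i2&i3:ld;mulh ; pair
t=3 i4:xor ; WAW r1
t=4 i5:ld ; WAW r1
t=5 i6:sub ; RAW r1
t=6 i7&i8:beq;and ; pair
t=7 i9:sll ; RAW r3
t=8 i10&i11:bne;add ; pair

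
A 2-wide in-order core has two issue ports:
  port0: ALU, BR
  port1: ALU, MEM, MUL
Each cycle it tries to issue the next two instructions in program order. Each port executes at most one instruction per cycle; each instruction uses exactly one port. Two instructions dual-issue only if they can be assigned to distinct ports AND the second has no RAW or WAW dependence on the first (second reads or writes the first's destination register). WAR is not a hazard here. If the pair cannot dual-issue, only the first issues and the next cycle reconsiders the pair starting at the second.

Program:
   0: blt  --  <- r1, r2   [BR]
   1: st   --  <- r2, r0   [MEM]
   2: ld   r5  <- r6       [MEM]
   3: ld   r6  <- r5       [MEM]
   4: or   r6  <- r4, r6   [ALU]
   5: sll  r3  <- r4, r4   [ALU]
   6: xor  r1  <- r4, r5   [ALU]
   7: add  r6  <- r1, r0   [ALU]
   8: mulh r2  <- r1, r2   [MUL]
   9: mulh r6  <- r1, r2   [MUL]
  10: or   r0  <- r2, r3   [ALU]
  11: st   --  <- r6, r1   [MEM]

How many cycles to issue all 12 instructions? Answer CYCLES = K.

CYCLES = 8

#0 head=0: blt.BR/st.MEM i0/i1 2-wide
#1 head=2: ld.MEM i2 no-port MEM/MEM
#2 head=3: ld.MEM i3 RAW+WAW r6
#3 head=4: or.ALU/sll.ALU i4/i5 2-wide
#4 head=6: xor.ALU i6 RAW r1
#5 head=7: add.ALU/mulh.MUL i7/i8 2-wide
#6 head=9: mulh.MUL/or.ALU i9/i10 2-wide
#7 head=11: st.MEM i11 tail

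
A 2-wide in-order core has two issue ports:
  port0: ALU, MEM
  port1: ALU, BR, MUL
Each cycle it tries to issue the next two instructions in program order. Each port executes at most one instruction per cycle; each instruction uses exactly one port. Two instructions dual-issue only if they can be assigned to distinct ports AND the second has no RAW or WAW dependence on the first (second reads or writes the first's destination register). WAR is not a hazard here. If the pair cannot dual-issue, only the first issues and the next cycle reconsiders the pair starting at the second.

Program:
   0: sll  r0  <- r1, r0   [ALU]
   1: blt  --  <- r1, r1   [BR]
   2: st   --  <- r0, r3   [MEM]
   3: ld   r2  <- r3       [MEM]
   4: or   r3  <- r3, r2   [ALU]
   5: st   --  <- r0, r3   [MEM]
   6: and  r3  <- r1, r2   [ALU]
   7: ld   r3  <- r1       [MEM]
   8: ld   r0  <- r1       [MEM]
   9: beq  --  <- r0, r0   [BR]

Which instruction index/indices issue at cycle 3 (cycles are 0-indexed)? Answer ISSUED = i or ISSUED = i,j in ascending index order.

ISSUED = 4

0. sll.ALU+blt.BR @i0&i1  | dual
1. st.MEM @i2  | no-port MEM/MEM
2. ld.MEM @i3  | RAW r2
3. or.ALU @i4  | RAW r3
4. st.MEM+and.ALU @i5&i6  | dual
5. ld.MEM @i7  | no-port MEM/MEM
6. ld.MEM @i8  | RAW r0
7. beq.BR @i9  | tail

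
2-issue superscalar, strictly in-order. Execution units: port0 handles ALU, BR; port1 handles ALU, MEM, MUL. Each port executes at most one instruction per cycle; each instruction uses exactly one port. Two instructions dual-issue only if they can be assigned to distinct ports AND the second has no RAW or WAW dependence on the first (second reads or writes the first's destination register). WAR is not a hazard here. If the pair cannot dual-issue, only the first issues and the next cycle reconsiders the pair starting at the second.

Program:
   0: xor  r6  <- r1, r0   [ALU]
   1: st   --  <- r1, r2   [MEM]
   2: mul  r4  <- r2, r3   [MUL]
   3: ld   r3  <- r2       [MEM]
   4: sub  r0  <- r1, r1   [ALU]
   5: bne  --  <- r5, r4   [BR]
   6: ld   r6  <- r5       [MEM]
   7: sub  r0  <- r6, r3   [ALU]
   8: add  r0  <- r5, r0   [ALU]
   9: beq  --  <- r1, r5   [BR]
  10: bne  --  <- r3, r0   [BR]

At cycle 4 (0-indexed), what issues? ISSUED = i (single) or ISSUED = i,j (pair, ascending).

ISSUED = 7

[0] i0&i1  xor+st  -- pair
[1] i2  mul  -- no-port MUL/MEM
[2] i3&i4  ld+sub  -- pair
[3] i5&i6  bne+ld  -- pair
[4] i7  sub  -- RAW+WAW r0
[5] i8&i9  add+beq  -- pair
[6] i10  bne  -- tail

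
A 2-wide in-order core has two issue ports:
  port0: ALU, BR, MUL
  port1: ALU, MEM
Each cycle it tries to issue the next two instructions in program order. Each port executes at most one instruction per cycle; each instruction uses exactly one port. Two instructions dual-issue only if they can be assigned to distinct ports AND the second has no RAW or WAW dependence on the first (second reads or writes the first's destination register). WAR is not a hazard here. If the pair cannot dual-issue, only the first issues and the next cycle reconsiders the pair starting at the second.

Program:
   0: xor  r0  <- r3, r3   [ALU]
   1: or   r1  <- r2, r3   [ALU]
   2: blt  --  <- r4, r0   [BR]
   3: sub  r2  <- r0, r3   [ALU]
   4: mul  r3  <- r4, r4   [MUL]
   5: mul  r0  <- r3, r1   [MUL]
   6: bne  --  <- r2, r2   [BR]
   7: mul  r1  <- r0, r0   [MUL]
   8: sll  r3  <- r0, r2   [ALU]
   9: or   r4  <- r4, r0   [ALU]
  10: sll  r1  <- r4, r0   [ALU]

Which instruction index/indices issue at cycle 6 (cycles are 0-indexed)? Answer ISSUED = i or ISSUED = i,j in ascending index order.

0. xor.ALU or.ALU @i0,i1  | dual
1. blt.BR sub.ALU @i2,i3  | dual
2. mul.MUL @i4  | no-port MUL/MUL
3. mul.MUL @i5  | no-port MUL/BR
4. bne.BR @i6  | no-port BR/MUL
5. mul.MUL sll.ALU @i7,i8  | dual
6. or.ALU @i9  | RAW r4
7. sll.ALU @i10  | tail

ISSUED = 9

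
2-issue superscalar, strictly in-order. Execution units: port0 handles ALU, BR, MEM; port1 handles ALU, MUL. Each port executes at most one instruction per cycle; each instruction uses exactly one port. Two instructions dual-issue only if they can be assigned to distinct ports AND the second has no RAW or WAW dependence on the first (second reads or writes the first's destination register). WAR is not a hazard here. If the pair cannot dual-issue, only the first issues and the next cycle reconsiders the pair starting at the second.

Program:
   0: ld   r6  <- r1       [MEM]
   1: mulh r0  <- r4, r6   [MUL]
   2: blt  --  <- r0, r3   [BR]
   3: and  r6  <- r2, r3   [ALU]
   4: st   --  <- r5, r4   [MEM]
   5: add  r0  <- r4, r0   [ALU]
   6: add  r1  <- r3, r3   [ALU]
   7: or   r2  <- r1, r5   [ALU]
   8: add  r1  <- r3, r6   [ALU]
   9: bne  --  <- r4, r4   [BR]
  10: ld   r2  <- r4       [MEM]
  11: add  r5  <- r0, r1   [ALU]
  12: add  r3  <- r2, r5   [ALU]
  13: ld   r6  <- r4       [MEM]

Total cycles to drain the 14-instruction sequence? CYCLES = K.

t=0 i0:ld.MEM ; RAW r6
t=1 i1:mulh.MUL ; RAW r0
t=2 i2,i3:blt.BR and.ALU ; dual
t=3 i4,i5:st.MEM add.ALU ; dual
t=4 i6:add.ALU ; RAW r1
t=5 i7,i8:or.ALU add.ALU ; dual
t=6 i9:bne.BR ; no-port BR/MEM
t=7 i10,i11:ld.MEM add.ALU ; dual
t=8 i12,i13:add.ALU ld.MEM ; dual

CYCLES = 9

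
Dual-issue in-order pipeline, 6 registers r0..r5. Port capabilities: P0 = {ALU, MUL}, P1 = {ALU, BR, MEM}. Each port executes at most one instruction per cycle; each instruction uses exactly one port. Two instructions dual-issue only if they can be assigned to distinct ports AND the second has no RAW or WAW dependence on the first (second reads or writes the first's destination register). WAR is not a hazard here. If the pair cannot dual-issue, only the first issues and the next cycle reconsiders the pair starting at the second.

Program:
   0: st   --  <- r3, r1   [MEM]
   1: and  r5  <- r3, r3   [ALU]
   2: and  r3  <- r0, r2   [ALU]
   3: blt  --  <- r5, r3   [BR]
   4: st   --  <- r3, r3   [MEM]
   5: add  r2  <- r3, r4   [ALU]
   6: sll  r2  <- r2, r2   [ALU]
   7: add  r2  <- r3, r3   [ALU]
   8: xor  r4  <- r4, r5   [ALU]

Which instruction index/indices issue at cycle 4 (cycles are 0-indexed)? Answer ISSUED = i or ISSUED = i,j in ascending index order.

c0: i0/i1 st;and  2-wide
c1: i2 and  RAW r3
c2: i3 blt  no-port BR/MEM
c3: i4/i5 st;add  2-wide
c4: i6 sll  WAW r2
c5: i7/i8 add;xor  2-wide

ISSUED = 6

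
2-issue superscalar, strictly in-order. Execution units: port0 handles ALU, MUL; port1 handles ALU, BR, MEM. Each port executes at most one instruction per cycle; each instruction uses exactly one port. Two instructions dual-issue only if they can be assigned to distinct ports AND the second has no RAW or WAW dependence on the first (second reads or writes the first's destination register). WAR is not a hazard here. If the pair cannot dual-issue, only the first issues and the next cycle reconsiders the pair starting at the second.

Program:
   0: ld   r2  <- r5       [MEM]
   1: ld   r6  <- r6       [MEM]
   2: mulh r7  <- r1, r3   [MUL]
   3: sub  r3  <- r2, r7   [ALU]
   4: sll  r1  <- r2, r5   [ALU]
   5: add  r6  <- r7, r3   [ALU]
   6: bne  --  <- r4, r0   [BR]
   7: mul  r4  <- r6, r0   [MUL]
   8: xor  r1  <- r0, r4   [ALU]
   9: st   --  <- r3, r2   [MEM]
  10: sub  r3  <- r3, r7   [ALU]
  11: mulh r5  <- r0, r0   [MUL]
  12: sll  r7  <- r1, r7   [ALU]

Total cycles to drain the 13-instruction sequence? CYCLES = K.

#0 head=0: ld.MEM i0 no-port MEM/MEM
#1 head=1: ld.MEM;mulh.MUL i1&i2 pair
#2 head=3: sub.ALU;sll.ALU i3&i4 pair
#3 head=5: add.ALU;bne.BR i5&i6 pair
#4 head=7: mul.MUL i7 RAW r4
#5 head=8: xor.ALU;st.MEM i8&i9 pair
#6 head=10: sub.ALU;mulh.MUL i10&i11 pair
#7 head=12: sll.ALU i12 tail

CYCLES = 8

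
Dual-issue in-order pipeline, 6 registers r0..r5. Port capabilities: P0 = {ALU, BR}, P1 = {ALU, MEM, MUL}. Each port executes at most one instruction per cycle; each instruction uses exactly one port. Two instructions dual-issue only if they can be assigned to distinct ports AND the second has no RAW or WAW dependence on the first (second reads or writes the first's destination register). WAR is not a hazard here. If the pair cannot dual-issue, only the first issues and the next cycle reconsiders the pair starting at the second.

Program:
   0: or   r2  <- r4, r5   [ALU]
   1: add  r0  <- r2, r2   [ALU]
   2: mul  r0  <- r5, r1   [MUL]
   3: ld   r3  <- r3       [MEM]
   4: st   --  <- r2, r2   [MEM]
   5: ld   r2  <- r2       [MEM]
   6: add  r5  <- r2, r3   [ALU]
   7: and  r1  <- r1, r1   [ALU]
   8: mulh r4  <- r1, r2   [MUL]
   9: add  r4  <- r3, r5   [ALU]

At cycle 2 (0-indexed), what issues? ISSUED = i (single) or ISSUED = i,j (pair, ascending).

c0: i0 or  RAW r2
c1: i1 add  WAW r0
c2: i2 mul  no-port MUL/MEM
c3: i3 ld  no-port MEM/MEM
c4: i4 st  no-port MEM/MEM
c5: i5 ld  RAW r2
c6: i6+i7 add+and  2-wide
c7: i8 mulh  WAW r4
c8: i9 add  tail

ISSUED = 2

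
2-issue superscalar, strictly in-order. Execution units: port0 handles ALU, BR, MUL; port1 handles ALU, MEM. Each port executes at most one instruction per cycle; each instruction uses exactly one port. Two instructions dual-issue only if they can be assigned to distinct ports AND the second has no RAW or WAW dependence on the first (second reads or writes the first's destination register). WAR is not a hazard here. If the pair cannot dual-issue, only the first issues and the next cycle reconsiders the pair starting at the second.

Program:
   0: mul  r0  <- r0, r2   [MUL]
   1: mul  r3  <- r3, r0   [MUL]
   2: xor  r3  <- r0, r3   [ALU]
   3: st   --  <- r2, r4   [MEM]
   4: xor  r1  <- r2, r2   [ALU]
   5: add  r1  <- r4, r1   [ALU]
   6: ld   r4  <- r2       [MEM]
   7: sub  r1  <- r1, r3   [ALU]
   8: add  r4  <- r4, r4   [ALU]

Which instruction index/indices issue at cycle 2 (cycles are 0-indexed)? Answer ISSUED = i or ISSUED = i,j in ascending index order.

ISSUED = 2,3

t=0 i0:mul ; no-port MUL/MUL
t=1 i1:mul ; RAW+WAW r3
t=2 i2/i3:xor+st ; pair
t=3 i4:xor ; RAW+WAW r1
t=4 i5/i6:add+ld ; pair
t=5 i7/i8:sub+add ; pair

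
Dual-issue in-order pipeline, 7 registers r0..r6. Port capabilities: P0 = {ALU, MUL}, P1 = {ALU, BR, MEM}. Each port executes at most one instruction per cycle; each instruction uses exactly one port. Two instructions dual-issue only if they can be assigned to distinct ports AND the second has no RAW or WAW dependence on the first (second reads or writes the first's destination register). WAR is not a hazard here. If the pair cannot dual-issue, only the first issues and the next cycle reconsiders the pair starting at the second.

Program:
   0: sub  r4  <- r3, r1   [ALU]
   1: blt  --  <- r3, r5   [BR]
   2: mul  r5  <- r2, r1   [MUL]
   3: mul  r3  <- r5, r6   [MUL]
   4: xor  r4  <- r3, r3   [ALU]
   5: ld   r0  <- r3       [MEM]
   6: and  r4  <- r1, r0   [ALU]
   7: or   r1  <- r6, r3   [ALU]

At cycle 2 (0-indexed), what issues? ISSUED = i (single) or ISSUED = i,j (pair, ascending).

ISSUED = 3

0. sub/blt @i0/i1  | pair
1. mul @i2  | no-port MUL/MUL
2. mul @i3  | RAW r3
3. xor/ld @i4/i5  | pair
4. and/or @i6/i7  | pair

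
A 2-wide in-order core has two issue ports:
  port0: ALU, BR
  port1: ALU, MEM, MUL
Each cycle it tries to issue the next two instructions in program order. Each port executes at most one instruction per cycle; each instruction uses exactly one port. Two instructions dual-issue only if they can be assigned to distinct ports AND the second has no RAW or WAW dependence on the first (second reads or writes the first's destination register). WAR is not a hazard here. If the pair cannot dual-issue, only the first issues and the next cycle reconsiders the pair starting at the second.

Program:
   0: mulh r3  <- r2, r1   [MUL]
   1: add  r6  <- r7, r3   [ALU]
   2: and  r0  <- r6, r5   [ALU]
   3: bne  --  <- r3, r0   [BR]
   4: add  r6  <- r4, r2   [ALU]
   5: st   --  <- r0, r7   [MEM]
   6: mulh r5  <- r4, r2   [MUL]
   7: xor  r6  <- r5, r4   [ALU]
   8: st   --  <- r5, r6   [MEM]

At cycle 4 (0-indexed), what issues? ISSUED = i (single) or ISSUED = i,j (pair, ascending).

t=0 i0:mulh ; RAW r3
t=1 i1:add ; RAW r6
t=2 i2:and ; RAW r0
t=3 i3/i4:bne add ; pair
t=4 i5:st ; no-port MEM/MUL
t=5 i6:mulh ; RAW r5
t=6 i7:xor ; RAW r6
t=7 i8:st ; tail

ISSUED = 5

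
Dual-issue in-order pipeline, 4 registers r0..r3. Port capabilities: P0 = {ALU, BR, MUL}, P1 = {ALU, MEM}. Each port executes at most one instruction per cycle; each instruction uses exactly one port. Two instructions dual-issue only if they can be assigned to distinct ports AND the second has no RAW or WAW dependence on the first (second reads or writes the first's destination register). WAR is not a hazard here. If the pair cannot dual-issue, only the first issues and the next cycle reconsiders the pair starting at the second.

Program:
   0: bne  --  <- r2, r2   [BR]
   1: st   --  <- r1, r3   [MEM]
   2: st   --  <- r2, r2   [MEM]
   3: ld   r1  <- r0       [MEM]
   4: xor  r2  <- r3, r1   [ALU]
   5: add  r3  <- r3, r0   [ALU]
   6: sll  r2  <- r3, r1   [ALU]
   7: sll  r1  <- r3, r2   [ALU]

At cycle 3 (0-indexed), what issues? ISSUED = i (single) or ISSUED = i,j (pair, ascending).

  cy0 -> i0,i1 (bne st) pair
  cy1 -> i2 (st) no-port MEM/MEM
  cy2 -> i3 (ld) RAW r1
  cy3 -> i4,i5 (xor add) pair
  cy4 -> i6 (sll) RAW r2
  cy5 -> i7 (sll) tail

ISSUED = 4,5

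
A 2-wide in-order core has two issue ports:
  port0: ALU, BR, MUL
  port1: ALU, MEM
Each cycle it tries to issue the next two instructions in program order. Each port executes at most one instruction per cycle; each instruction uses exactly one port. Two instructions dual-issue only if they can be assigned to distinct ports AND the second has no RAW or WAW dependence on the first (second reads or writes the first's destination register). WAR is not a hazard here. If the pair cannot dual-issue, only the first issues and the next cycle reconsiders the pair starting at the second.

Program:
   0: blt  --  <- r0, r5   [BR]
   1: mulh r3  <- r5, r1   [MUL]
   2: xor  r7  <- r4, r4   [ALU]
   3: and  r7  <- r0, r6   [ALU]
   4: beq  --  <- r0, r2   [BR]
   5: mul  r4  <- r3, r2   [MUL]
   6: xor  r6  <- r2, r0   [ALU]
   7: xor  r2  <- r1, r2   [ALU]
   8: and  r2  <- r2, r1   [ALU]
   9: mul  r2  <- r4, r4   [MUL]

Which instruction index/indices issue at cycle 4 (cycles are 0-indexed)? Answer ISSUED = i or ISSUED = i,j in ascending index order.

ISSUED = 7

[0] i0  blt.BR  -- no-port BR/MUL
[1] i1,i2  mulh.MUL/xor.ALU  -- pair
[2] i3,i4  and.ALU/beq.BR  -- pair
[3] i5,i6  mul.MUL/xor.ALU  -- pair
[4] i7  xor.ALU  -- RAW+WAW r2
[5] i8  and.ALU  -- WAW r2
[6] i9  mul.MUL  -- tail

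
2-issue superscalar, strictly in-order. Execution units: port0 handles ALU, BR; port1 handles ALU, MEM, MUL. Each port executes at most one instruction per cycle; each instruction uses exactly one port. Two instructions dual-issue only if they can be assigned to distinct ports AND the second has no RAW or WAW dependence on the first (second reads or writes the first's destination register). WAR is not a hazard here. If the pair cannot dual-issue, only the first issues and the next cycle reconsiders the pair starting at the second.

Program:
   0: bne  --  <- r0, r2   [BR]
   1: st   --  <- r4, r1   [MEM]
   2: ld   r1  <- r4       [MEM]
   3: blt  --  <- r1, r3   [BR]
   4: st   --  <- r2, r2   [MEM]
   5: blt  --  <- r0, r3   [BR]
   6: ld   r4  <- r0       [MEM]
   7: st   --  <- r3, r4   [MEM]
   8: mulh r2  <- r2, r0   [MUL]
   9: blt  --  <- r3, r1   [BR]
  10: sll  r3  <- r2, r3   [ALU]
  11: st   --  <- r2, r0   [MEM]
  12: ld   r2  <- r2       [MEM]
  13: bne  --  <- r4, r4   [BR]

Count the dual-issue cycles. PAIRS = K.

#0 head=0: bne;st i0,i1 dual
#1 head=2: ld i2 RAW r1
#2 head=3: blt;st i3,i4 dual
#3 head=5: blt;ld i5,i6 dual
#4 head=7: st i7 no-port MEM/MUL
#5 head=8: mulh;blt i8,i9 dual
#6 head=10: sll;st i10,i11 dual
#7 head=12: ld;bne i12,i13 dual

PAIRS = 6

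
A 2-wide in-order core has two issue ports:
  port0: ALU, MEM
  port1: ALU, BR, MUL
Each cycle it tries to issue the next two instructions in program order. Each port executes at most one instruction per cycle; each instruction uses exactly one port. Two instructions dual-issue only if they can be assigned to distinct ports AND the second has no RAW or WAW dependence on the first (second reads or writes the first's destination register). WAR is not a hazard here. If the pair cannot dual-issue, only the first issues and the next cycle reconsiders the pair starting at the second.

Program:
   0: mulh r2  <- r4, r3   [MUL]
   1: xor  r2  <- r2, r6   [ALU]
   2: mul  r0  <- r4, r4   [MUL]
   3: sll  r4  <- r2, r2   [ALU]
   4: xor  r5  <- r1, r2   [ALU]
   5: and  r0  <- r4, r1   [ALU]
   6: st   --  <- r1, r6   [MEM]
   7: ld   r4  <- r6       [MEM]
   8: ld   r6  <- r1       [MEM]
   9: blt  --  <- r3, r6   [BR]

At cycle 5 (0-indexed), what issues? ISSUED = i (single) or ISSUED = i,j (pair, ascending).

[0] i0  mulh.MUL  -- RAW+WAW r2
[1] i1+i2  xor.ALU mul.MUL  -- pair
[2] i3+i4  sll.ALU xor.ALU  -- pair
[3] i5+i6  and.ALU st.MEM  -- pair
[4] i7  ld.MEM  -- no-port MEM/MEM
[5] i8  ld.MEM  -- RAW r6
[6] i9  blt.BR  -- tail

ISSUED = 8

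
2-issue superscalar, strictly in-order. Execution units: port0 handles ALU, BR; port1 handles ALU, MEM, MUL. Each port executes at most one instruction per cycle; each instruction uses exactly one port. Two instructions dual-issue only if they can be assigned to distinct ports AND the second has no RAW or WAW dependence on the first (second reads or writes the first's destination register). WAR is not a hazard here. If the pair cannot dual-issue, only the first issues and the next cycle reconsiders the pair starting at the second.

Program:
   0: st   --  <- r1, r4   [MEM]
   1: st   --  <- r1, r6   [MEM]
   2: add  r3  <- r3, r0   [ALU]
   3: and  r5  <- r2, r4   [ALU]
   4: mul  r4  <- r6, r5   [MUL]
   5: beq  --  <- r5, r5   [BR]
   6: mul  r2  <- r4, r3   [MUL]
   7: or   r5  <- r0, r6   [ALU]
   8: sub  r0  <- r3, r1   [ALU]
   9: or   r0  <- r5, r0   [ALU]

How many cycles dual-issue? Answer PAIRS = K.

PAIRS = 3

0. st @i0  | no-port MEM/MEM
1. st/add @i1&i2  | pair
2. and @i3  | RAW r5
3. mul/beq @i4&i5  | pair
4. mul/or @i6&i7  | pair
5. sub @i8  | RAW+WAW r0
6. or @i9  | tail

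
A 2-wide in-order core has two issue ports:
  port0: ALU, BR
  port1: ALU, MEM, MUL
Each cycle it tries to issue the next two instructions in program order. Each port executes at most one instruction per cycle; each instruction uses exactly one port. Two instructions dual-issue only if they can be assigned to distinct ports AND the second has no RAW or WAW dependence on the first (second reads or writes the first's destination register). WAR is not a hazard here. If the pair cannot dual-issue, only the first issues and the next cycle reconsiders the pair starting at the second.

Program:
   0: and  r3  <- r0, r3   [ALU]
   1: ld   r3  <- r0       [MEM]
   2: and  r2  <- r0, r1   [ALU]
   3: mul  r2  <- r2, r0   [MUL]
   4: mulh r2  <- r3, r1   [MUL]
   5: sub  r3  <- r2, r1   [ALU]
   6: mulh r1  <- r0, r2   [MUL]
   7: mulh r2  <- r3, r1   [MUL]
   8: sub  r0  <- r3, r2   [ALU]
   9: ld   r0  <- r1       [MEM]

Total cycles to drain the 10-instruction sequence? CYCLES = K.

  cy0 -> i0 (and.ALU) WAW r3
  cy1 -> i1&i2 (ld.MEM/and.ALU) 2-wide
  cy2 -> i3 (mul.MUL) no-port MUL/MUL
  cy3 -> i4 (mulh.MUL) RAW r2
  cy4 -> i5&i6 (sub.ALU/mulh.MUL) 2-wide
  cy5 -> i7 (mulh.MUL) RAW r2
  cy6 -> i8 (sub.ALU) WAW r0
  cy7 -> i9 (ld.MEM) tail

CYCLES = 8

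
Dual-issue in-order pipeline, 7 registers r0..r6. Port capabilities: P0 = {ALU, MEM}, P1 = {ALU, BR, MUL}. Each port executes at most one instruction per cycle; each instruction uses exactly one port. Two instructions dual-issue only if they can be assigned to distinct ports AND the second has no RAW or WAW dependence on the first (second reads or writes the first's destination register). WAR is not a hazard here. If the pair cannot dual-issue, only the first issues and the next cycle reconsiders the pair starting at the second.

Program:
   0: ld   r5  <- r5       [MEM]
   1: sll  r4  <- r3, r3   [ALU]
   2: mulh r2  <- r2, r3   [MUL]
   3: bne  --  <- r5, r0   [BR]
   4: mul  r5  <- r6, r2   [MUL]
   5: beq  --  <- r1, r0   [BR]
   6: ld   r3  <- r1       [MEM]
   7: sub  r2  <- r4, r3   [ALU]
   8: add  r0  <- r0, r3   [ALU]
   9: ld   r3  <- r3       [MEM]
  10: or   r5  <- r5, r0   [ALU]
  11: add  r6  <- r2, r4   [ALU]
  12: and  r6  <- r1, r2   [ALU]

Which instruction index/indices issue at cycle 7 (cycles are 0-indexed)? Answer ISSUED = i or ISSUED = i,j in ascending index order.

#0 head=0: ld.MEM sll.ALU i0/i1 dual
#1 head=2: mulh.MUL i2 no-port MUL/BR
#2 head=3: bne.BR i3 no-port BR/MUL
#3 head=4: mul.MUL i4 no-port MUL/BR
#4 head=5: beq.BR ld.MEM i5/i6 dual
#5 head=7: sub.ALU add.ALU i7/i8 dual
#6 head=9: ld.MEM or.ALU i9/i10 dual
#7 head=11: add.ALU i11 WAW r6
#8 head=12: and.ALU i12 tail

ISSUED = 11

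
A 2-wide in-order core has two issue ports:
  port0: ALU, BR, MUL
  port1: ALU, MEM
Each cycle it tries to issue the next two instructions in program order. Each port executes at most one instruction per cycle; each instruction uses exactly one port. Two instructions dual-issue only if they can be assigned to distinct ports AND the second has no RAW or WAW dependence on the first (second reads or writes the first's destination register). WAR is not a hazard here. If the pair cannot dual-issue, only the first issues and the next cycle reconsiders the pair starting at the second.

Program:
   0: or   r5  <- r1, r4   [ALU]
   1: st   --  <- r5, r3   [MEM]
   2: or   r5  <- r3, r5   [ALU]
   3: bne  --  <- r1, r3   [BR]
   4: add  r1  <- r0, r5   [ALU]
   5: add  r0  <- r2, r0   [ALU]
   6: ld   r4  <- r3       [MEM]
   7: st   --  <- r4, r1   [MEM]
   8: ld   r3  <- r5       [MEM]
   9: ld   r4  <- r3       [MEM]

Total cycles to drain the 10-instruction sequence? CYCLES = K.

CYCLES = 7

[0] i0  or  -- RAW r5
[1] i1,i2  st/or  -- dual
[2] i3,i4  bne/add  -- dual
[3] i5,i6  add/ld  -- dual
[4] i7  st  -- no-port MEM/MEM
[5] i8  ld  -- no-port MEM/MEM
[6] i9  ld  -- tail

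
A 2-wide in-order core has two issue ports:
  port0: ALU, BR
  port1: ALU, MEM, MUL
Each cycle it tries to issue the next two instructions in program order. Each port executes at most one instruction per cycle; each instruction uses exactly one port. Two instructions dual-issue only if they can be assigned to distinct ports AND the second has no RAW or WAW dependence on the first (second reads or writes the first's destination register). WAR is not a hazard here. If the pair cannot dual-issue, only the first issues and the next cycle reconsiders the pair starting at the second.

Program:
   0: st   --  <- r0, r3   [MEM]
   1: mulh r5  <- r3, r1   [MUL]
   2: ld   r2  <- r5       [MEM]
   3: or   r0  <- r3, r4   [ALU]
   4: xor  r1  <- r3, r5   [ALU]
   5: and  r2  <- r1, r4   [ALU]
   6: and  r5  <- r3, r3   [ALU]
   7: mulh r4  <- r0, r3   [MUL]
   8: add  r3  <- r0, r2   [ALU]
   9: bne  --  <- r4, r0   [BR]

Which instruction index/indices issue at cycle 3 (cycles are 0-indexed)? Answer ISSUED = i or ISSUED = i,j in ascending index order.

t=0 i0:st ; no-port MEM/MUL
t=1 i1:mulh ; no-port MUL/MEM
t=2 i2,i3:ld/or ; 2-wide
t=3 i4:xor ; RAW r1
t=4 i5,i6:and/and ; 2-wide
t=5 i7,i8:mulh/add ; 2-wide
t=6 i9:bne ; tail

ISSUED = 4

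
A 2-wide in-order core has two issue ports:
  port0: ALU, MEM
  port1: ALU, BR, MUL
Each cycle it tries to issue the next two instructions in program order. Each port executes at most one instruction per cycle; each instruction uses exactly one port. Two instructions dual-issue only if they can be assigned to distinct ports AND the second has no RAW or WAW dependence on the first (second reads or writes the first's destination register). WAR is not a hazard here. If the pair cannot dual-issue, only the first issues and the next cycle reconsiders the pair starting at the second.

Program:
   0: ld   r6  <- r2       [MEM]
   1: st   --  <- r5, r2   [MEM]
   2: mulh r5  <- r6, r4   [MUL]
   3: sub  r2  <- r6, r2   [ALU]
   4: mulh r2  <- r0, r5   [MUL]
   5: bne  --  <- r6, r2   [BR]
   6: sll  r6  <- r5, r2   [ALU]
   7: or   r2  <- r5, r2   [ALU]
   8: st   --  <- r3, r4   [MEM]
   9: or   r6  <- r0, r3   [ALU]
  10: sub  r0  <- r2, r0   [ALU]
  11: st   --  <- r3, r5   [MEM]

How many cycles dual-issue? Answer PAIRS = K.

[0] i0  ld.MEM  -- no-port MEM/MEM
[1] i1&i2  st.MEM;mulh.MUL  -- dual
[2] i3  sub.ALU  -- WAW r2
[3] i4  mulh.MUL  -- no-port MUL/BR
[4] i5&i6  bne.BR;sll.ALU  -- dual
[5] i7&i8  or.ALU;st.MEM  -- dual
[6] i9&i10  or.ALU;sub.ALU  -- dual
[7] i11  st.MEM  -- tail

PAIRS = 4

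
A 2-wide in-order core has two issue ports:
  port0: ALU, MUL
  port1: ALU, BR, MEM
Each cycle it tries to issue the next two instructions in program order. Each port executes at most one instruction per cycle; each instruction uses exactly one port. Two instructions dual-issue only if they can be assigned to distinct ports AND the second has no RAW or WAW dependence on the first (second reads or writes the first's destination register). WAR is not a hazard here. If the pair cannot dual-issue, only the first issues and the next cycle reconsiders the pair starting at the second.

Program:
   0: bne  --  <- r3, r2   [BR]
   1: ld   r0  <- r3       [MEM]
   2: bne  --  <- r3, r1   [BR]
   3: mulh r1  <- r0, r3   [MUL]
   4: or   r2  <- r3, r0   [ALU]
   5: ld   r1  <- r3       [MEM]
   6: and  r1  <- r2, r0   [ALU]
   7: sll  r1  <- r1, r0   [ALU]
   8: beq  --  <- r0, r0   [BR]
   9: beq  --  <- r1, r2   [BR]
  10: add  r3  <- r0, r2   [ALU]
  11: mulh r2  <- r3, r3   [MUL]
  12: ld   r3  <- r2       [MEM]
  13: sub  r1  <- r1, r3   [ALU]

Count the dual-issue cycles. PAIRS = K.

  cy0 -> i0 (bne) no-port BR/MEM
  cy1 -> i1 (ld) no-port MEM/BR
  cy2 -> i2&i3 (bne+mulh) 2-wide
  cy3 -> i4&i5 (or+ld) 2-wide
  cy4 -> i6 (and) RAW+WAW r1
  cy5 -> i7&i8 (sll+beq) 2-wide
  cy6 -> i9&i10 (beq+add) 2-wide
  cy7 -> i11 (mulh) RAW r2
  cy8 -> i12 (ld) RAW r3
  cy9 -> i13 (sub) tail

PAIRS = 4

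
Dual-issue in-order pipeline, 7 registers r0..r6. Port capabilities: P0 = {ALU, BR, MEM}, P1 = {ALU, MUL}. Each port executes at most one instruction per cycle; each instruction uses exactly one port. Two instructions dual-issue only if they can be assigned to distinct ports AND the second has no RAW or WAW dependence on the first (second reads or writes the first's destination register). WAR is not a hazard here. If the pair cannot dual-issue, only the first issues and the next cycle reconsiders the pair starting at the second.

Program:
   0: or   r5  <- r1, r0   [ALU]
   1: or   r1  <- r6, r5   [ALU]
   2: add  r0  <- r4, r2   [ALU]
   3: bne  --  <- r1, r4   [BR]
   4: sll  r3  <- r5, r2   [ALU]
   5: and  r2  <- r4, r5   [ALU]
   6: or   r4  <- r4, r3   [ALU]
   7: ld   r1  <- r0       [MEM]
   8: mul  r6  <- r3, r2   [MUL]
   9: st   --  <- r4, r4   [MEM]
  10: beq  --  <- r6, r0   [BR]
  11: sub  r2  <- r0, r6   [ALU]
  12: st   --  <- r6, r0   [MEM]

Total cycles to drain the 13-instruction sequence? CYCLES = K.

CYCLES = 8

  cy0 -> i0 (or.ALU) RAW r5
  cy1 -> i1+i2 (or.ALU/add.ALU) pair
  cy2 -> i3+i4 (bne.BR/sll.ALU) pair
  cy3 -> i5+i6 (and.ALU/or.ALU) pair
  cy4 -> i7+i8 (ld.MEM/mul.MUL) pair
  cy5 -> i9 (st.MEM) no-port MEM/BR
  cy6 -> i10+i11 (beq.BR/sub.ALU) pair
  cy7 -> i12 (st.MEM) tail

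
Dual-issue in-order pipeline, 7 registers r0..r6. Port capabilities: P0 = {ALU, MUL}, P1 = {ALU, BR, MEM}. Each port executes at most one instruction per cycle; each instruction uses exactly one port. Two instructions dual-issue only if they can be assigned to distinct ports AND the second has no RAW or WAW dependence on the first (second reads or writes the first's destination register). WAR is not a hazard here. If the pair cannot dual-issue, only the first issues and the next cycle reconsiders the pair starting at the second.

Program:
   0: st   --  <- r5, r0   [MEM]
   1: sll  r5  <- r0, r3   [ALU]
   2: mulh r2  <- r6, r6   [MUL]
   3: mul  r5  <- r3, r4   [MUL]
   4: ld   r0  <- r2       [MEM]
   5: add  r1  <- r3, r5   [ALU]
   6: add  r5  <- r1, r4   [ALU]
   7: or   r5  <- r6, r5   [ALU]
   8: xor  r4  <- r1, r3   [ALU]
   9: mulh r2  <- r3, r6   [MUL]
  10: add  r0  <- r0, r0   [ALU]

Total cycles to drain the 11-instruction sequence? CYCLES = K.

  cy0 -> i0+i1 (st;sll) dual
  cy1 -> i2 (mulh) no-port MUL/MUL
  cy2 -> i3+i4 (mul;ld) dual
  cy3 -> i5 (add) RAW r1
  cy4 -> i6 (add) RAW+WAW r5
  cy5 -> i7+i8 (or;xor) dual
  cy6 -> i9+i10 (mulh;add) dual

CYCLES = 7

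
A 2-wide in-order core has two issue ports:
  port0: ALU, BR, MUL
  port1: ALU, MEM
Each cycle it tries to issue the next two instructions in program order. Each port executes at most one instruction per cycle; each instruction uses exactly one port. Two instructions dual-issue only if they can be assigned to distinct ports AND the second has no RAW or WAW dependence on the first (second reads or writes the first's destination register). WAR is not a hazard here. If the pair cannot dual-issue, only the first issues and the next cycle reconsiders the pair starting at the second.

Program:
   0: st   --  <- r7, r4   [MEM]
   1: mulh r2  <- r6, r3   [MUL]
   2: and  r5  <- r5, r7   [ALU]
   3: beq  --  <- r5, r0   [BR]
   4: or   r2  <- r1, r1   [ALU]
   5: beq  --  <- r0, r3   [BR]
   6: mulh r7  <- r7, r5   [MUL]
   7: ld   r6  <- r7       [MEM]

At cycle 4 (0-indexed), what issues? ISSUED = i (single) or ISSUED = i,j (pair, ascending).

ISSUED = 6

#0 head=0: st mulh i0,i1 2-wide
#1 head=2: and i2 RAW r5
#2 head=3: beq or i3,i4 2-wide
#3 head=5: beq i5 no-port BR/MUL
#4 head=6: mulh i6 RAW r7
#5 head=7: ld i7 tail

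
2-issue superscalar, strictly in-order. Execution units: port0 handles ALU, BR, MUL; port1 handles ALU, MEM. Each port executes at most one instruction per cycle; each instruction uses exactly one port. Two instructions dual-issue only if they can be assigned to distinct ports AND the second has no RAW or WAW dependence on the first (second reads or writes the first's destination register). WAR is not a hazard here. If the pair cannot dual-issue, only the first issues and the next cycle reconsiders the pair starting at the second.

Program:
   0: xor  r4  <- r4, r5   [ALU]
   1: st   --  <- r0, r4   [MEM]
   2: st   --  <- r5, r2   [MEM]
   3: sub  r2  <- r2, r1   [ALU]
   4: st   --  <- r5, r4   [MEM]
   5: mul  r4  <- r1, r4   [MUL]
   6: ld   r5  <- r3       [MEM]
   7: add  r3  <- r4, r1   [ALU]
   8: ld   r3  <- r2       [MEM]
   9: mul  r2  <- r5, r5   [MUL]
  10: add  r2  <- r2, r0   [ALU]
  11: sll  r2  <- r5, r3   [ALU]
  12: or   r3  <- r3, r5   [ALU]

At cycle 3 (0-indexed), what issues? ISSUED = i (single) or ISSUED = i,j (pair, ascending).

ISSUED = 4,5

0. xor.ALU @i0  | RAW r4
1. st.MEM @i1  | no-port MEM/MEM
2. st.MEM/sub.ALU @i2,i3  | pair
3. st.MEM/mul.MUL @i4,i5  | pair
4. ld.MEM/add.ALU @i6,i7  | pair
5. ld.MEM/mul.MUL @i8,i9  | pair
6. add.ALU @i10  | WAW r2
7. sll.ALU/or.ALU @i11,i12  | pair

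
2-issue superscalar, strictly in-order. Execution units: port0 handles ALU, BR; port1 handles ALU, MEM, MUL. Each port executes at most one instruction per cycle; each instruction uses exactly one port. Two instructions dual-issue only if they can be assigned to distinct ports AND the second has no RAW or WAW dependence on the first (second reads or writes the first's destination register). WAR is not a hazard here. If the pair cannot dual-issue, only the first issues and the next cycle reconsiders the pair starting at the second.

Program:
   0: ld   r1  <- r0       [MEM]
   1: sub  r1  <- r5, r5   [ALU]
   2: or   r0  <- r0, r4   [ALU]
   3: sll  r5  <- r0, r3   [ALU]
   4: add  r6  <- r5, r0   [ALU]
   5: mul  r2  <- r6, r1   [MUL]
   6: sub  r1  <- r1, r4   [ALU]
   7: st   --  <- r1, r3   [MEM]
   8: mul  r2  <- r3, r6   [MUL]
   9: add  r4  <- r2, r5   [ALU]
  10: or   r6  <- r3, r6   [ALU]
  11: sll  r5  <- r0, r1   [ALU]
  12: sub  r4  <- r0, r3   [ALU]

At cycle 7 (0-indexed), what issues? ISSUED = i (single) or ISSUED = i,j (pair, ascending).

ISSUED = 9,10

[0] i0  ld  -- WAW r1
[1] i1&i2  sub or  -- 2-wide
[2] i3  sll  -- RAW r5
[3] i4  add  -- RAW r6
[4] i5&i6  mul sub  -- 2-wide
[5] i7  st  -- no-port MEM/MUL
[6] i8  mul  -- RAW r2
[7] i9&i10  add or  -- 2-wide
[8] i11&i12  sll sub  -- 2-wide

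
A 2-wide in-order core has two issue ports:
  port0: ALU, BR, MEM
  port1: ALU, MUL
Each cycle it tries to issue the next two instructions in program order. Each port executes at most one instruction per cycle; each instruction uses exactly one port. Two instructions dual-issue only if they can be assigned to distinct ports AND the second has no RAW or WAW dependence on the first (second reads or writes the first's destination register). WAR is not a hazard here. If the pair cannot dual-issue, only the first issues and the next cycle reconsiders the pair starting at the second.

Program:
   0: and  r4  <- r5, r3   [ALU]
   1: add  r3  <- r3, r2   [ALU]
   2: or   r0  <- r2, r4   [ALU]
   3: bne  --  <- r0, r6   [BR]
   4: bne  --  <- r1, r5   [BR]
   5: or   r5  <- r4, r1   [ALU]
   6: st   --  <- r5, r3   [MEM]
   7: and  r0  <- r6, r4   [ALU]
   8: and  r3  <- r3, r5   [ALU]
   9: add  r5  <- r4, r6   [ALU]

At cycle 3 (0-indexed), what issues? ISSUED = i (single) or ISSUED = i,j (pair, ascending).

ISSUED = 4,5

#0 head=0: and/add i0,i1 dual
#1 head=2: or i2 RAW r0
#2 head=3: bne i3 no-port BR/BR
#3 head=4: bne/or i4,i5 dual
#4 head=6: st/and i6,i7 dual
#5 head=8: and/add i8,i9 dual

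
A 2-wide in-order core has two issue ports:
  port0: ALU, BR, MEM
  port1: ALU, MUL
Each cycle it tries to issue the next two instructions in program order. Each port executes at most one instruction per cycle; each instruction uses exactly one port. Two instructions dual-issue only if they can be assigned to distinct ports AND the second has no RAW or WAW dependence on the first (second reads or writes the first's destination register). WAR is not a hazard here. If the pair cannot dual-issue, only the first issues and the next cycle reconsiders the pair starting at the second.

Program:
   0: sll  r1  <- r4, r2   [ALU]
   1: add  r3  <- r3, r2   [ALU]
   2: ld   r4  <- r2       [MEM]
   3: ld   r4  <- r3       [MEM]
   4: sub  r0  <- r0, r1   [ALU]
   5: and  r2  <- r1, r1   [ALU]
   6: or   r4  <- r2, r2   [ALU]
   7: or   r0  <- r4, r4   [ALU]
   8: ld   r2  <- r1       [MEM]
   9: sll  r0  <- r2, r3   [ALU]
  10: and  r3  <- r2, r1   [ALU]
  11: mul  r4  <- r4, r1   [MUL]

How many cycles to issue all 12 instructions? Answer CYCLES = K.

  cy0 -> i0/i1 (sll.ALU;add.ALU) pair
  cy1 -> i2 (ld.MEM) no-port MEM/MEM
  cy2 -> i3/i4 (ld.MEM;sub.ALU) pair
  cy3 -> i5 (and.ALU) RAW r2
  cy4 -> i6 (or.ALU) RAW r4
  cy5 -> i7/i8 (or.ALU;ld.MEM) pair
  cy6 -> i9/i10 (sll.ALU;and.ALU) pair
  cy7 -> i11 (mul.MUL) tail

CYCLES = 8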